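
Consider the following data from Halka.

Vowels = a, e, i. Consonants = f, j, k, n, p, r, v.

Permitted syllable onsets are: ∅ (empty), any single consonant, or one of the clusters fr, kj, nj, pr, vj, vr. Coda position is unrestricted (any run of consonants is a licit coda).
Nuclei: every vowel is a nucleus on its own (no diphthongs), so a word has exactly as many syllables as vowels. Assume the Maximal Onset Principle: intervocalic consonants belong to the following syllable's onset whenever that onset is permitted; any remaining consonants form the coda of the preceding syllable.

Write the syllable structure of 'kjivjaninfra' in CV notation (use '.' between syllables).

The vowels are i, a, i, a — 4 nuclei, so 4 syllables.
Between /i/ (V1) and /a/ (V2): cluster /vj/ — /vj/ is itself a permitted onset, so the whole cluster goes right; preceding coda = ∅.
Between /a/ (V2) and /i/ (V3): just /n/ — single C goes to the following onset.
Between /i/ (V3) and /a/ (V4): /nfr/ — longest licit onset from the right is /fr/, leaving /n/ as coda.
So the parse is kji.vja.nin.fra.
Mapping each syllable to C/V: /kji/ → CCV, /vja/ → CCV, /nin/ → CVC, /fra/ → CCV.

CCV.CCV.CVC.CCV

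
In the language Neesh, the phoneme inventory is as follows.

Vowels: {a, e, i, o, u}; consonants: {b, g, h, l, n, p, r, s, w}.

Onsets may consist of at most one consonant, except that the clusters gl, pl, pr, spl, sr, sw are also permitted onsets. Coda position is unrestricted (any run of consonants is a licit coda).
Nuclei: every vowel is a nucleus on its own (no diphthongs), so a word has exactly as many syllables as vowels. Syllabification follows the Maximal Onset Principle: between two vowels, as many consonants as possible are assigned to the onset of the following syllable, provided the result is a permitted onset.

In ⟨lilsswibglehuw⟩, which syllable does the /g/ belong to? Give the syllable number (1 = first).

The vowels are i, i, e, u — 4 nuclei, so 4 syllables.
V1 /i/ – V2 /i/: /lssw/ splits as /ls/ + /sw/ (/sw/ is the longest suffix that is a licit onset).
V2 /i/ – V3 /e/: /bgl/ — longest licit onset from the right is /gl/, leaving /b/ as coda.
V3 /e/ – V4 /u/: just /h/ — single C goes to the following onset.
Putting it together: lils.swib.gle.huw.
The /g/ is in the onset of syllable 3 (/gle/).

3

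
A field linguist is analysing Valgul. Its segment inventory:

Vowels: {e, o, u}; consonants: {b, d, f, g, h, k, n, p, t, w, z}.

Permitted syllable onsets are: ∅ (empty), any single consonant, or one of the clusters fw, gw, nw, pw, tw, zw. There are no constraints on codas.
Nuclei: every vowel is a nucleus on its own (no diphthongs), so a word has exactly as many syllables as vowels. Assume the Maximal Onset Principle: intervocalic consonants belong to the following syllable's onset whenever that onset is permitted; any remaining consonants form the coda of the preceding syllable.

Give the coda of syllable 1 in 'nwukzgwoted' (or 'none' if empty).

Nuclei (vowels): u, o, e → 3 syllables.
V1 /u/ – V2 /o/: /kzgw/ splits as /kz/ + /gw/ (/gw/ is the longest suffix that is a licit onset).
V2 /o/ – V3 /e/: /t/ is a single consonant, so it becomes the next onset.
Putting it together: nwukz.gwo.ted.
Syllable 1 is /nwukz/: onset /nw/, nucleus /u/, coda /kz/.

kz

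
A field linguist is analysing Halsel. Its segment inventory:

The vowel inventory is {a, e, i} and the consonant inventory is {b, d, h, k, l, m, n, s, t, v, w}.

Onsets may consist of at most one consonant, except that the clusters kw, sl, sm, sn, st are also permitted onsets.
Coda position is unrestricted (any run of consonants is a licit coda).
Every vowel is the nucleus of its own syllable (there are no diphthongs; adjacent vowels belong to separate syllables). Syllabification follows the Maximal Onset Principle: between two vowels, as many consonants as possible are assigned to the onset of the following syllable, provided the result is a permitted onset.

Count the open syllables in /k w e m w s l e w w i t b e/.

The vowels are e, e, i, e — 4 nuclei, so 4 syllables.
σ1/σ2 boundary: /mwsl/; trying suffixes from longest down, /sl/ is the first permitted one, so coda /mw/ | onset /sl/.
σ2/σ3 boundary: cluster /ww/ — the longest permitted-onset suffix is /w/; onset = /w/, preceding coda = /w/.
σ3/σ4 boundary: cluster /tb/ — the longest permitted-onset suffix is /b/; onset = /b/, preceding coda = /t/.
Putting it together: kwemw.slew.wit.be.
Classifying each syllable: /kwemw/ (closed), /slew/ (closed), /wit/ (closed), /be/ (open).
Open syllables: 1.

1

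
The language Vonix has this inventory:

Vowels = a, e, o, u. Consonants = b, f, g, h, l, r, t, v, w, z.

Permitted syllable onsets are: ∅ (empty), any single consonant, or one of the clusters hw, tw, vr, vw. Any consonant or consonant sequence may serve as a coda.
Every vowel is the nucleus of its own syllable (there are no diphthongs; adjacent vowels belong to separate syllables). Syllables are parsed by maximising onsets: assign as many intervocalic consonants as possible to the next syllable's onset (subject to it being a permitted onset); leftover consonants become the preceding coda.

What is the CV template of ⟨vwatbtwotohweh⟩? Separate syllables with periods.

Vowels present: a, o, o, e; each is a nucleus, giving 4 syllables.
V1 /a/ – V2 /o/: /tbtw/ splits as /tb/ + /tw/ (/tw/ is the longest suffix that is a licit onset).
V2 /o/ – V3 /o/: just /t/ — single C goes to the following onset.
V3 /o/ – V4 /e/: /hw/ is a licit onset in full, so it all attaches to the next syllable.
Result: vwatb.two.to.hweh.
Mapping each syllable to C/V: /vwatb/ → CCVCC, /two/ → CCV, /to/ → CV, /hweh/ → CCVC.

CCVCC.CCV.CV.CCVC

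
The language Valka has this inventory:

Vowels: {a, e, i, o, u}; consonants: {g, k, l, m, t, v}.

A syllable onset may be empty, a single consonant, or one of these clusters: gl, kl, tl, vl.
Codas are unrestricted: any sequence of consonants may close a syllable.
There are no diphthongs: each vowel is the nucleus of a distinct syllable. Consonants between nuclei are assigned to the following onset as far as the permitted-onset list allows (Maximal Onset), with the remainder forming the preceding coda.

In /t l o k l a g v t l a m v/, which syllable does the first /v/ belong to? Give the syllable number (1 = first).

2

Nuclei (vowels): o, a, a → 3 syllables.
Between /o/ (V1) and /a/ (V2): cluster /kl/ — /kl/ is itself a permitted onset, so the whole cluster goes right; preceding coda = ∅.
Between /a/ (V2) and /a/ (V3): /gvtl/ — longest licit onset from the right is /tl/, leaving /gv/ as coda.
Result: tlo.klagv.tlamv.
The first /v/ is in the coda of syllable 2 (/klagv/).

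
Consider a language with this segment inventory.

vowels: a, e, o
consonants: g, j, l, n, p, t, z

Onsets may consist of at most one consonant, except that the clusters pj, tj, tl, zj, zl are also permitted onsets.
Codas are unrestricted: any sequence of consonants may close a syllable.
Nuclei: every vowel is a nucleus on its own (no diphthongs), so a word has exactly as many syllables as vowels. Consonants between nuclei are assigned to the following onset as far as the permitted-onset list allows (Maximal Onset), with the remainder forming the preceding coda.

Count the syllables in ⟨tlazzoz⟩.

The vowels are a, o — 2 nuclei, so 2 syllables.

2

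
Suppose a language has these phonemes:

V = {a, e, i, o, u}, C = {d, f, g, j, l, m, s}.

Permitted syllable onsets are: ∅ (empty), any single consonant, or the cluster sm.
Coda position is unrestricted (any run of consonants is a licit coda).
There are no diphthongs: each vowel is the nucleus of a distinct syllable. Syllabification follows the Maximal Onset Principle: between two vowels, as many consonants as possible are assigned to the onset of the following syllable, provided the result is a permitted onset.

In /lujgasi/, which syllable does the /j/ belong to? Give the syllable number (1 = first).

1

Nuclei (vowels): u, a, i → 3 syllables.
/u…a/ gap (V1→V2): /jg/; trying suffixes from longest down, /g/ is the first permitted one, so coda /j/ | onset /g/.
/a…i/ gap (V2→V3): just /s/ — single C goes to the following onset.
So the parse is luj.ga.si.
The /j/ is in the coda of syllable 1 (/luj/).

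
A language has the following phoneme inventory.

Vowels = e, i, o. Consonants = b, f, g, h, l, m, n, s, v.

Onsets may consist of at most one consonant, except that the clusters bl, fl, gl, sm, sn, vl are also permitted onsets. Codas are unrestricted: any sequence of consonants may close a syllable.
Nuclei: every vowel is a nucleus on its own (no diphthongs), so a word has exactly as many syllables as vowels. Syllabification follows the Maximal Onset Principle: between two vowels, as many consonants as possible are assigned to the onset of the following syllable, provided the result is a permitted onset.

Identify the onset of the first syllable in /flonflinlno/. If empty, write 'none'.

fl

Vowels present: o, i, o; each is a nucleus, giving 3 syllables.
V1 /o/ – V2 /i/: cluster /nfl/ — the longest permitted-onset suffix is /fl/; onset = /fl/, preceding coda = /n/.
V2 /i/ – V3 /o/: /nln/ splits as /nl/ + /n/ (/n/ is the longest suffix that is a licit onset).
Syllabification: flon.flinl.no.
Syllable 1 is /flon/: onset /fl/, nucleus /o/, coda /n/.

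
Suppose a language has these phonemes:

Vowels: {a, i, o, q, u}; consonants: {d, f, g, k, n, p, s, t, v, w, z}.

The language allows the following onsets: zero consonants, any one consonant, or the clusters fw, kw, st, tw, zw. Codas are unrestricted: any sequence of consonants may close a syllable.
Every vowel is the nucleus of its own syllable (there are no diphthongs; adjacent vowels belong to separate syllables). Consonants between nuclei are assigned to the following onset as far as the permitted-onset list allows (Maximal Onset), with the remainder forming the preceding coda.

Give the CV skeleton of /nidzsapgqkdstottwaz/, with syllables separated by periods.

CVCC.CVC.CVCC.CCVC.CCVC

Nuclei (vowels): i, a, q, o, a → 5 syllables.
σ1/σ2 boundary: /dzs/ splits as /dz/ + /s/ (/s/ is the longest suffix that is a licit onset).
σ2/σ3 boundary: cluster /pg/ — the longest permitted-onset suffix is /g/; onset = /g/, preceding coda = /p/.
σ3/σ4 boundary: /kdst/ splits as /kd/ + /st/ (/st/ is the longest suffix that is a licit onset).
σ4/σ5 boundary: /ttw/ — longest licit onset from the right is /tw/, leaving /t/ as coda.
Syllabification: nidz.sap.gqkd.stot.twaz.
Mapping each syllable to C/V: /nidz/ → CVCC, /sap/ → CVC, /gqkd/ → CVCC, /stot/ → CCVC, /twaz/ → CCVC.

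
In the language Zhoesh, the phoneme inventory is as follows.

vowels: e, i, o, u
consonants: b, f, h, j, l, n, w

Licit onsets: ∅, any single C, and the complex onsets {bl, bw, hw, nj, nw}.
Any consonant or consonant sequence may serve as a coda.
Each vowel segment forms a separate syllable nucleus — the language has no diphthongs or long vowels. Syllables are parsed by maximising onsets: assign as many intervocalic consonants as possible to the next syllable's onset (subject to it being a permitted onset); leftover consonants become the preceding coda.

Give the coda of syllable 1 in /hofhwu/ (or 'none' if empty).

f

Vowels present: o, u; each is a nucleus, giving 2 syllables.
Between /o/ (V1) and /u/ (V2): /fhw/; trying suffixes from longest down, /hw/ is the first permitted one, so coda /f/ | onset /hw/.
Syllabification: hof.hwu.
Syllable 1 is /hof/: onset /h/, nucleus /o/, coda /f/.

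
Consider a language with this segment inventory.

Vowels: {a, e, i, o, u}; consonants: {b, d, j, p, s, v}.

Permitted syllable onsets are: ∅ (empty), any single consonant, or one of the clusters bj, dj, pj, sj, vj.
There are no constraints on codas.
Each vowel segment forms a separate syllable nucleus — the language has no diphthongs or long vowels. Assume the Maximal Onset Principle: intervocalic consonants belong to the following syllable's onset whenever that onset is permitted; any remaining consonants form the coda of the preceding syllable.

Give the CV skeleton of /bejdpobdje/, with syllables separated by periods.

CVCC.CVC.CCV

Nuclei (vowels): e, o, e → 3 syllables.
/e…o/ gap (V1→V2): /jdp/ splits as /jd/ + /p/ (/p/ is the longest suffix that is a licit onset).
/o…e/ gap (V2→V3): /bdj/; trying suffixes from longest down, /dj/ is the first permitted one, so coda /b/ | onset /dj/.
Result: bejd.pob.dje.
Mapping each syllable to C/V: /bejd/ → CVCC, /pob/ → CVC, /dje/ → CCV.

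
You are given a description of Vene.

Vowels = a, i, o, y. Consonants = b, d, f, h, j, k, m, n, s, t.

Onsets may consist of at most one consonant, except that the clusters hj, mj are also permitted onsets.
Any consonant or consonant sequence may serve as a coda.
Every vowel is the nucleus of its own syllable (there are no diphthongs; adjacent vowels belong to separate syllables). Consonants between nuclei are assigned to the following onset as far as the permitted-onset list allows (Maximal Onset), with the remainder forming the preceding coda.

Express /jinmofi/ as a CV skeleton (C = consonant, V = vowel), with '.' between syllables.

The vowels are i, o, i — 3 nuclei, so 3 syllables.
σ1/σ2 boundary: /nm/ — longest licit onset from the right is /m/, leaving /n/ as coda.
σ2/σ3 boundary: just /f/ — single C goes to the following onset.
Result: jin.mo.fi.
Mapping each syllable to C/V: /jin/ → CVC, /mo/ → CV, /fi/ → CV.

CVC.CV.CV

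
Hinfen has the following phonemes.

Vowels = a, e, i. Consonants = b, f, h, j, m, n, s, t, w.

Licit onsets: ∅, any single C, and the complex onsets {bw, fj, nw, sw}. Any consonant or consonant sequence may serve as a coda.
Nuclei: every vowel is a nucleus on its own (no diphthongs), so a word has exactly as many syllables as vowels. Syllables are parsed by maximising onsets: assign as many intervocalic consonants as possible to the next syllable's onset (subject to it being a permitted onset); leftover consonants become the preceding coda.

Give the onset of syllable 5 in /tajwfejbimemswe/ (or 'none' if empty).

Nuclei (vowels): a, e, i, e, e → 5 syllables.
V1 /a/ – V2 /e/: /jwf/; trying suffixes from longest down, /f/ is the first permitted one, so coda /jw/ | onset /f/.
V2 /e/ – V3 /i/: /jb/ — longest licit onset from the right is /b/, leaving /j/ as coda.
V3 /i/ – V4 /e/: /m/ → onset of the next syllable (single consonants are always licit onsets).
V4 /e/ – V5 /e/: /msw/ splits as /m/ + /sw/ (/sw/ is the longest suffix that is a licit onset).
Putting it together: tajw.fej.bi.mem.swe.
Syllable 5 is /swe/: onset /sw/, nucleus /e/, coda ∅.

sw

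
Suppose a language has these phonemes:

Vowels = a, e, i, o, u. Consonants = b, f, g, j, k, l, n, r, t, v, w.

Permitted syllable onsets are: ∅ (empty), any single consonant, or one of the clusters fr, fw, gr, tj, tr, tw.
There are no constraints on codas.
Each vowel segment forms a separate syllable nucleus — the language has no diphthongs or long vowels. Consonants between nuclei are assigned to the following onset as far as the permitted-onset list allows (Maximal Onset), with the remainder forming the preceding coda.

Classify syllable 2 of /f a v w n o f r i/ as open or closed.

The vowels are a, o, i — 3 nuclei, so 3 syllables.
/a…o/ gap (V1→V2): cluster /vwn/ — the longest permitted-onset suffix is /n/; onset = /n/, preceding coda = /vw/.
/o…i/ gap (V2→V3): /fr/ — entire cluster is a permitted onset → onset /fr/, coda ∅.
Syllabification: favw.no.fri.
Syllable 2 is /no/; it ends in its nucleus with no coda, so it is open.

open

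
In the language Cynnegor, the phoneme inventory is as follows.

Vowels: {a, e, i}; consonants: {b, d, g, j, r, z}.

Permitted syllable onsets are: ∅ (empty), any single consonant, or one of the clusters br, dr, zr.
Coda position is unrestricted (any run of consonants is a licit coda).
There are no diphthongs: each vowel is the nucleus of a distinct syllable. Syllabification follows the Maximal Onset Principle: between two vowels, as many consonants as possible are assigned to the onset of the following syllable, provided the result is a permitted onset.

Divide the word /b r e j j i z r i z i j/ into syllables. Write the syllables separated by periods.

The vowels are e, i, i, i — 4 nuclei, so 4 syllables.
/e…i/ gap (V1→V2): /jj/ splits as /j/ + /j/ (/j/ is the longest suffix that is a licit onset).
/i…i/ gap (V2→V3): /zr/ is a licit onset in full, so it all attaches to the next syllable.
/i…i/ gap (V3→V4): /z/ → onset of the next syllable (single consonants are always licit onsets).

brej.ji.zri.zij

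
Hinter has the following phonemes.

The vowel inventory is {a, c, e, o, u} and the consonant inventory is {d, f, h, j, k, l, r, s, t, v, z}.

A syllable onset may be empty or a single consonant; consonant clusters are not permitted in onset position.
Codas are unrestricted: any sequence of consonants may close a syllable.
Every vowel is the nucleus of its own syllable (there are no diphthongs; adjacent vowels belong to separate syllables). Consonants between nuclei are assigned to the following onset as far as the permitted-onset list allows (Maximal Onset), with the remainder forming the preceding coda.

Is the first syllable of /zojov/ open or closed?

Vowels present: o, o; each is a nucleus, giving 2 syllables.
Between /o/ (V1) and /o/ (V2): /j/ is a single consonant, so it becomes the next onset.
So the parse is zo.jov.
Syllable 1 is /zo/; it ends in its nucleus with no coda, so it is open.

open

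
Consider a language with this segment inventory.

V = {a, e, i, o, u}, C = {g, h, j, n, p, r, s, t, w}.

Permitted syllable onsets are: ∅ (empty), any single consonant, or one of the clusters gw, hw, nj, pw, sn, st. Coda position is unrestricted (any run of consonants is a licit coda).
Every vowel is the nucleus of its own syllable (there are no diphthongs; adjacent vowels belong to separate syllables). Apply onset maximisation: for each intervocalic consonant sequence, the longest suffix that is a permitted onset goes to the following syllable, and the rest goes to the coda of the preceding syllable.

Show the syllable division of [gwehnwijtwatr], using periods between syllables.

gwehn.wijt.watr

Nuclei (vowels): e, i, a → 3 syllables.
σ1/σ2 boundary: /hnw/ splits as /hn/ + /w/ (/w/ is the longest suffix that is a licit onset).
σ2/σ3 boundary: /jtw/ splits as /jt/ + /w/ (/w/ is the longest suffix that is a licit onset).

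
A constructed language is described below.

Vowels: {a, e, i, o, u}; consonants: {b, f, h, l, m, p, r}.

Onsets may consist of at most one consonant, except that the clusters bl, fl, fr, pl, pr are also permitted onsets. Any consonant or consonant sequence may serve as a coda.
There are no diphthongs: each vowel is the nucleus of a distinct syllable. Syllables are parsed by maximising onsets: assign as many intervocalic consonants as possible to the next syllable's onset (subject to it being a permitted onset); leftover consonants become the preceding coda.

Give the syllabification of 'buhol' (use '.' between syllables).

The vowels are u, o — 2 nuclei, so 2 syllables.
σ1/σ2 boundary: /h/ → onset of the next syllable (single consonants are always licit onsets).

bu.hol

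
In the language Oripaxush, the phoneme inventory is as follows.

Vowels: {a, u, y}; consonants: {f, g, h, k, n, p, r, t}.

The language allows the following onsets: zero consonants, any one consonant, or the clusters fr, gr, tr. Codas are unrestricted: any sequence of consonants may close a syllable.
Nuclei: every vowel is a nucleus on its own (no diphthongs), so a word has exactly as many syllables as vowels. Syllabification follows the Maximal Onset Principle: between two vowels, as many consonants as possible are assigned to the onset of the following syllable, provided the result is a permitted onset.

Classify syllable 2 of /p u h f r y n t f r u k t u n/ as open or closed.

The vowels are u, y, u, u — 4 nuclei, so 4 syllables.
Between /u/ (V1) and /y/ (V2): /hfr/ — longest licit onset from the right is /fr/, leaving /h/ as coda.
Between /y/ (V2) and /u/ (V3): /ntfr/ splits as /nt/ + /fr/ (/fr/ is the longest suffix that is a licit onset).
Between /u/ (V3) and /u/ (V4): /kt/ — longest licit onset from the right is /t/, leaving /k/ as coda.
So the parse is puh.frynt.fruk.tun.
Syllable 2 is /frynt/ with coda /nt/, so it is closed.

closed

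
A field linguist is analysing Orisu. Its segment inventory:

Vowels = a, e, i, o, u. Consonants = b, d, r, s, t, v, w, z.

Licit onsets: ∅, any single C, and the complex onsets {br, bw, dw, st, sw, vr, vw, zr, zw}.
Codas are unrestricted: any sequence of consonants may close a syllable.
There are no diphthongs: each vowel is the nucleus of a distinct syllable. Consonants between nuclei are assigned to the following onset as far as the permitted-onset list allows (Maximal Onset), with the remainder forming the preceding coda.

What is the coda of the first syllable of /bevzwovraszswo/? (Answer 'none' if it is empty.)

v

Vowels present: e, o, a, o; each is a nucleus, giving 4 syllables.
Between /e/ (V1) and /o/ (V2): /vzw/; trying suffixes from longest down, /zw/ is the first permitted one, so coda /v/ | onset /zw/.
Between /o/ (V2) and /a/ (V3): /vr/ is a licit onset in full, so it all attaches to the next syllable.
Between /a/ (V3) and /o/ (V4): /szsw/ — longest licit onset from the right is /sw/, leaving /sz/ as coda.
Syllabification: bev.zwo.vrasz.swo.
Syllable 1 is /bev/: onset /b/, nucleus /e/, coda /v/.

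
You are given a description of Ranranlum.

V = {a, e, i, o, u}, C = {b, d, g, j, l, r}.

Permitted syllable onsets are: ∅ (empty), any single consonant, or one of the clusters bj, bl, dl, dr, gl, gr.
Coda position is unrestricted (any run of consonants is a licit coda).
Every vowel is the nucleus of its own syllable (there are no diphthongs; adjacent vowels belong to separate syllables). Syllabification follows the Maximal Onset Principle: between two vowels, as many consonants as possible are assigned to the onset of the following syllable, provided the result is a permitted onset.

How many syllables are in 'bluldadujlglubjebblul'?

6

Nuclei (vowels): u, a, u, u, e, u → 6 syllables.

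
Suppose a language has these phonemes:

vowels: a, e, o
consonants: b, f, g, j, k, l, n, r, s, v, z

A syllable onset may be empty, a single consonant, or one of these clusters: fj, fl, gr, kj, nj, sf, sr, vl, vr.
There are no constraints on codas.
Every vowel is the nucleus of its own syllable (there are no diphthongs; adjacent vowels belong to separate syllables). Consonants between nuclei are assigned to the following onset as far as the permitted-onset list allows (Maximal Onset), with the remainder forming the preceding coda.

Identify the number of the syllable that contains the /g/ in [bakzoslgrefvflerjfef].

Nuclei (vowels): a, o, e, e, e → 5 syllables.
/a…o/ gap (V1→V2): cluster /kz/ — the longest permitted-onset suffix is /z/; onset = /z/, preceding coda = /k/.
/o…e/ gap (V2→V3): cluster /slgr/ — the longest permitted-onset suffix is /gr/; onset = /gr/, preceding coda = /sl/.
/e…e/ gap (V3→V4): cluster /fvfl/ — the longest permitted-onset suffix is /fl/; onset = /fl/, preceding coda = /fv/.
/e…e/ gap (V4→V5): cluster /rjf/ — the longest permitted-onset suffix is /f/; onset = /f/, preceding coda = /rj/.
So the parse is bak.zosl.grefv.flerj.fef.
The /g/ is in the onset of syllable 3 (/grefv/).

3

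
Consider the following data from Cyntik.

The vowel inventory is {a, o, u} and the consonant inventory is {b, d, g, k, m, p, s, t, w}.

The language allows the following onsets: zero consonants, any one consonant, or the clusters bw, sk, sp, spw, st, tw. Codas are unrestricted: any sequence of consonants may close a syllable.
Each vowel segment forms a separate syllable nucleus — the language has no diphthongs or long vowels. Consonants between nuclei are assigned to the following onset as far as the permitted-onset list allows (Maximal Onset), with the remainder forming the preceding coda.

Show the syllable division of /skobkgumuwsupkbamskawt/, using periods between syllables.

The vowels are o, u, u, u, a, a — 6 nuclei, so 6 syllables.
σ1/σ2 boundary: cluster /bkg/ — the longest permitted-onset suffix is /g/; onset = /g/, preceding coda = /bk/.
σ2/σ3 boundary: /m/ → onset of the next syllable (single consonants are always licit onsets).
σ3/σ4 boundary: cluster /ws/ — the longest permitted-onset suffix is /s/; onset = /s/, preceding coda = /w/.
σ4/σ5 boundary: /pkb/; trying suffixes from longest down, /b/ is the first permitted one, so coda /pk/ | onset /b/.
σ5/σ6 boundary: /msk/; trying suffixes from longest down, /sk/ is the first permitted one, so coda /m/ | onset /sk/.

skobk.gu.muw.supk.bam.skawt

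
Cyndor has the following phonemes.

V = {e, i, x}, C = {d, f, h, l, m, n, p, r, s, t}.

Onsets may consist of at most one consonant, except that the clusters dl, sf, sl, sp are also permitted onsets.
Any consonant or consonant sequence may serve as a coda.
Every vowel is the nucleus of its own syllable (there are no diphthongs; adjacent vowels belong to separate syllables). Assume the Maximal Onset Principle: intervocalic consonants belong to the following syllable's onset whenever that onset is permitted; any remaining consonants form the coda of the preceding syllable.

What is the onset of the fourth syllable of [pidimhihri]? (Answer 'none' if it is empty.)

r

The vowels are i, i, i, i — 4 nuclei, so 4 syllables.
Between /i/ (V1) and /i/ (V2): /d/ is a single consonant, so it becomes the next onset.
Between /i/ (V2) and /i/ (V3): cluster /mh/ — the longest permitted-onset suffix is /h/; onset = /h/, preceding coda = /m/.
Between /i/ (V3) and /i/ (V4): /hr/; trying suffixes from longest down, /r/ is the first permitted one, so coda /h/ | onset /r/.
So the parse is pi.dim.hih.ri.
Syllable 4 is /ri/: onset /r/, nucleus /i/, coda ∅.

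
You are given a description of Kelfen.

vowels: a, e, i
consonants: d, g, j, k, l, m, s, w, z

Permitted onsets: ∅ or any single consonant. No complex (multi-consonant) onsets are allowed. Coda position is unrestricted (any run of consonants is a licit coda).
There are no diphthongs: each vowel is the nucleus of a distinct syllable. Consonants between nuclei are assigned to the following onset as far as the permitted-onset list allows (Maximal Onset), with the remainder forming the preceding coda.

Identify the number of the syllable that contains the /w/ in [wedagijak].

Vowels present: e, a, i, a; each is a nucleus, giving 4 syllables.
V1 /e/ – V2 /a/: just /d/ — single C goes to the following onset.
V2 /a/ – V3 /i/: just /g/ — single C goes to the following onset.
V3 /i/ – V4 /a/: /j/ is a single consonant, so it becomes the next onset.
So the parse is we.da.gi.jak.
The /w/ is in the onset of syllable 1 (/we/).

1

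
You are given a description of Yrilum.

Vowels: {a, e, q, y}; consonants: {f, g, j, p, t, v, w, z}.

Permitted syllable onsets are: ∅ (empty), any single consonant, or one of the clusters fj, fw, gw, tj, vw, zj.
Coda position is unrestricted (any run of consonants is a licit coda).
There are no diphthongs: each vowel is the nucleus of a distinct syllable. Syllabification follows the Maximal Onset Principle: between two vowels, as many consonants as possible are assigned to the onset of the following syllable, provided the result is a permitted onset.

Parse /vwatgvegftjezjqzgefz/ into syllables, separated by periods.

vwatg.vegf.tje.zjqz.gefz

The vowels are a, e, e, q, e — 5 nuclei, so 5 syllables.
V1 /a/ – V2 /e/: /tgv/; trying suffixes from longest down, /v/ is the first permitted one, so coda /tg/ | onset /v/.
V2 /e/ – V3 /e/: /gftj/ — longest licit onset from the right is /tj/, leaving /gf/ as coda.
V3 /e/ – V4 /q/: /zj/ — entire cluster is a permitted onset → onset /zj/, coda ∅.
V4 /q/ – V5 /e/: /zg/; trying suffixes from longest down, /g/ is the first permitted one, so coda /z/ | onset /g/.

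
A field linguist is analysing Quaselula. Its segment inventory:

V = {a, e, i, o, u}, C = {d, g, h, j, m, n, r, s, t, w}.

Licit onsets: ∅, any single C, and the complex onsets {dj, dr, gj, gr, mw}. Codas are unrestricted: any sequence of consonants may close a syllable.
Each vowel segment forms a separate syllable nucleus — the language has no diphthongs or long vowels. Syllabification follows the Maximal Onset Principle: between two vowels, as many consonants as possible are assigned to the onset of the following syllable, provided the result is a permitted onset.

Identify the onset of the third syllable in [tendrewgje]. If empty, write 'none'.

gj

The vowels are e, e, e — 3 nuclei, so 3 syllables.
/e…e/ gap (V1→V2): /ndr/ — longest licit onset from the right is /dr/, leaving /n/ as coda.
/e…e/ gap (V2→V3): /wgj/ — longest licit onset from the right is /gj/, leaving /w/ as coda.
Putting it together: ten.drew.gje.
Syllable 3 is /gje/: onset /gj/, nucleus /e/, coda ∅.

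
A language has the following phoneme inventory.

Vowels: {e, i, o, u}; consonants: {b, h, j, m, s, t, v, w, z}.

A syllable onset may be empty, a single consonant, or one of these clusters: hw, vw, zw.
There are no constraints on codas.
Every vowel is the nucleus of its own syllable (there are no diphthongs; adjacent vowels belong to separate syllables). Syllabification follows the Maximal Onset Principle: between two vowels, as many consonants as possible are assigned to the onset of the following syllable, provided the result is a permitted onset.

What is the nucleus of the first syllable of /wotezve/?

The vowels are o, e, e — 3 nuclei, so 3 syllables.
The first nucleus (vowel 1 from the left) is /o/.

o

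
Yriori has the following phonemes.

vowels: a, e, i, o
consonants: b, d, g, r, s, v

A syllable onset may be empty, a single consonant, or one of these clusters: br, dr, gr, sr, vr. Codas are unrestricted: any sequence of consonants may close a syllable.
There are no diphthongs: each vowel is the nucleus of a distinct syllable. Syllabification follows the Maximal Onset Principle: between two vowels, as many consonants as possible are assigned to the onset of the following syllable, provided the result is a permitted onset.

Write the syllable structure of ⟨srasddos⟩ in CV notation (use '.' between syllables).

CCVCC.CVC

Nuclei (vowels): a, o → 2 syllables.
Between /a/ (V1) and /o/ (V2): /sdd/ — longest licit onset from the right is /d/, leaving /sd/ as coda.
Syllabification: srasd.dos.
Mapping each syllable to C/V: /srasd/ → CCVCC, /dos/ → CVC.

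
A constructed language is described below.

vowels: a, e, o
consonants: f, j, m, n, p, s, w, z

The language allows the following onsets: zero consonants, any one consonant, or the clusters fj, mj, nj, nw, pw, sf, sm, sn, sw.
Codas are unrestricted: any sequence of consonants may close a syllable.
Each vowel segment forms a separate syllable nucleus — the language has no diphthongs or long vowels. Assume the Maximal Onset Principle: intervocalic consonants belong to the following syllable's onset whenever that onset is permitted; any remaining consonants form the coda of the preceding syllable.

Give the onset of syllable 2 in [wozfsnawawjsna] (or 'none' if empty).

sn

Nuclei (vowels): o, a, a, a → 4 syllables.
σ1/σ2 boundary: /zfsn/ splits as /zf/ + /sn/ (/sn/ is the longest suffix that is a licit onset).
σ2/σ3 boundary: /w/ is a single consonant, so it becomes the next onset.
σ3/σ4 boundary: /wjsn/; trying suffixes from longest down, /sn/ is the first permitted one, so coda /wj/ | onset /sn/.
Syllabification: wozf.sna.wawj.sna.
Syllable 2 is /sna/: onset /sn/, nucleus /a/, coda ∅.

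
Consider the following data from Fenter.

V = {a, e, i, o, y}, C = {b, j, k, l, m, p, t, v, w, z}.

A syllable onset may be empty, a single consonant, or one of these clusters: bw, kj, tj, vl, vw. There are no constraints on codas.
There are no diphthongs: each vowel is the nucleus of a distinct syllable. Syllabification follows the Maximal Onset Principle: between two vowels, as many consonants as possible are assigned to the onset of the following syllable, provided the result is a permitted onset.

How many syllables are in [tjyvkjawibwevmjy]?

5

The vowels are y, a, i, e, y — 5 nuclei, so 5 syllables.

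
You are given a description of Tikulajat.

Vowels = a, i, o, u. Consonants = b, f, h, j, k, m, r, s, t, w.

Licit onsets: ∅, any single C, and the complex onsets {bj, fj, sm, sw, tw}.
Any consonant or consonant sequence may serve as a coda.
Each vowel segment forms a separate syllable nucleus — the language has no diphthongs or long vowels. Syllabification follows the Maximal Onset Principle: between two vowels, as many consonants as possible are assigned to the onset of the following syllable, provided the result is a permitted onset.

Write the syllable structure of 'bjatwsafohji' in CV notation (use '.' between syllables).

Nuclei (vowels): a, a, o, i → 4 syllables.
/a…a/ gap (V1→V2): cluster /tws/ — the longest permitted-onset suffix is /s/; onset = /s/, preceding coda = /tw/.
/a…o/ gap (V2→V3): /f/ → onset of the next syllable (single consonants are always licit onsets).
/o…i/ gap (V3→V4): /hj/; trying suffixes from longest down, /j/ is the first permitted one, so coda /h/ | onset /j/.
Syllabification: bjatw.sa.foh.ji.
Mapping each syllable to C/V: /bjatw/ → CCVCC, /sa/ → CV, /foh/ → CVC, /ji/ → CV.

CCVCC.CV.CVC.CV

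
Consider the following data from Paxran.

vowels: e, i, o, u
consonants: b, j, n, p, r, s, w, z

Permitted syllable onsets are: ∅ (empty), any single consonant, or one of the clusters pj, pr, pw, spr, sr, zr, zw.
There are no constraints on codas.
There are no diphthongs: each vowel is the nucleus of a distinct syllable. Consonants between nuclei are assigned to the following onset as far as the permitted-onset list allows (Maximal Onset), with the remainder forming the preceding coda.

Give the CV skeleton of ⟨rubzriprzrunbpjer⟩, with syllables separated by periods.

CVC.CCVCC.CCVCC.CCVC

Vowels present: u, i, u, e; each is a nucleus, giving 4 syllables.
/u…i/ gap (V1→V2): cluster /bzr/ — the longest permitted-onset suffix is /zr/; onset = /zr/, preceding coda = /b/.
/i…u/ gap (V2→V3): cluster /przr/ — the longest permitted-onset suffix is /zr/; onset = /zr/, preceding coda = /pr/.
/u…e/ gap (V3→V4): /nbpj/ splits as /nb/ + /pj/ (/pj/ is the longest suffix that is a licit onset).
So the parse is rub.zripr.zrunb.pjer.
Mapping each syllable to C/V: /rub/ → CVC, /zripr/ → CCVCC, /zrunb/ → CCVCC, /pjer/ → CCVC.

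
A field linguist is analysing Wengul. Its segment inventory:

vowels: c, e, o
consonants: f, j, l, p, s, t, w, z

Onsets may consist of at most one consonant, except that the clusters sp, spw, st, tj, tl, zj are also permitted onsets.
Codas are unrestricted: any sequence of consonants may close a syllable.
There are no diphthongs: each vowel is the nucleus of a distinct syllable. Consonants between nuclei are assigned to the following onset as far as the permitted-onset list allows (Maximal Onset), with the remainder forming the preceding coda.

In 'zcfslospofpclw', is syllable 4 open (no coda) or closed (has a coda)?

closed

Nuclei (vowels): c, o, o, c → 4 syllables.
/c…o/ gap (V1→V2): cluster /fsl/ — the longest permitted-onset suffix is /l/; onset = /l/, preceding coda = /fs/.
/o…o/ gap (V2→V3): /sp/ is a licit onset in full, so it all attaches to the next syllable.
/o…c/ gap (V3→V4): /fp/ — longest licit onset from the right is /p/, leaving /f/ as coda.
Syllabification: zcfs.lo.spof.pclw.
Syllable 4 is /pclw/ with coda /lw/, so it is closed.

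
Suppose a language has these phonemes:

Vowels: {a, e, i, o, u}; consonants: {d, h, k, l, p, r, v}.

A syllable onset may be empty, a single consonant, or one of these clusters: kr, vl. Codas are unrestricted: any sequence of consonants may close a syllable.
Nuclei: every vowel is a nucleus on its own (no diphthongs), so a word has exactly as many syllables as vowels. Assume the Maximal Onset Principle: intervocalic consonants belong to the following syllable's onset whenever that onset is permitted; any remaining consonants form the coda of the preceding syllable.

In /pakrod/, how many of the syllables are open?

Vowels present: a, o; each is a nucleus, giving 2 syllables.
/a…o/ gap (V1→V2): cluster /kr/ — /kr/ is itself a permitted onset, so the whole cluster goes right; preceding coda = ∅.
Putting it together: pa.krod.
Classifying each syllable: /pa/ (open), /krod/ (closed).
Open syllables: 1.

1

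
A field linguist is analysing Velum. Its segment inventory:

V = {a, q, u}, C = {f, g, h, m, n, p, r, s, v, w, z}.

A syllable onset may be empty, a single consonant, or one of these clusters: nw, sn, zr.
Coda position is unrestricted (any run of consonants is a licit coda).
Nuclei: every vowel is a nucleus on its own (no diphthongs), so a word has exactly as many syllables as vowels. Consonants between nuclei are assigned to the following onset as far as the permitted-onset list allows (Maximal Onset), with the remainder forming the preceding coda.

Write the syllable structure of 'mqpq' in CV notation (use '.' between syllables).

Nuclei (vowels): q, q → 2 syllables.
/q…q/ gap (V1→V2): /p/ → onset of the next syllable (single consonants are always licit onsets).
Putting it together: mq.pq.
Mapping each syllable to C/V: /mq/ → CV, /pq/ → CV.

CV.CV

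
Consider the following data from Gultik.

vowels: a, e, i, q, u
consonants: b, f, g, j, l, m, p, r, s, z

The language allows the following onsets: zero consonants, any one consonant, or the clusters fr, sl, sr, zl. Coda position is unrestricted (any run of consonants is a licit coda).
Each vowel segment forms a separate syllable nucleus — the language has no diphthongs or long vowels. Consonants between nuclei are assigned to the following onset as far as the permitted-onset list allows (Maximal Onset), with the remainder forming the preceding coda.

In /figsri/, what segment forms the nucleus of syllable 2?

Vowels present: i, i; each is a nucleus, giving 2 syllables.
The second nucleus (vowel 2 from the left) is /i/.

i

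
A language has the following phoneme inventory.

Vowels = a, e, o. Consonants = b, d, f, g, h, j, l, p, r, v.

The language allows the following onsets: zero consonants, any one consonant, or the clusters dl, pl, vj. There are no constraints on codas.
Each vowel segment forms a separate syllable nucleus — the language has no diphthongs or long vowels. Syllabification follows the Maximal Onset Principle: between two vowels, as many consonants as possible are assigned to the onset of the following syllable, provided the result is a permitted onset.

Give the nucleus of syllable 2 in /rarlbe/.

e

Vowels present: a, e; each is a nucleus, giving 2 syllables.
The second nucleus (vowel 2 from the left) is /e/.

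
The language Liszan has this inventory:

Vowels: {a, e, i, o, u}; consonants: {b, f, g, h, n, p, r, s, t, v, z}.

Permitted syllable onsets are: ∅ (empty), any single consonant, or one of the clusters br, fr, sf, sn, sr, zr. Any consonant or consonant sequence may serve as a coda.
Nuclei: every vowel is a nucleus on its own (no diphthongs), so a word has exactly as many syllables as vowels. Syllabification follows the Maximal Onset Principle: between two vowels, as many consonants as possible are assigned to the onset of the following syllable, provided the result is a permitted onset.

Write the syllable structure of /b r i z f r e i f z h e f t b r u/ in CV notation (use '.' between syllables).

CCVC.CCV.VCC.CVCC.CCV

Vowels present: i, e, i, e, u; each is a nucleus, giving 5 syllables.
/i…e/ gap (V1→V2): cluster /zfr/ — the longest permitted-onset suffix is /fr/; onset = /fr/, preceding coda = /z/.
/e…i/ gap (V2→V3): no consonants, so the boundary falls immediately after /e/.
/i…e/ gap (V3→V4): /fzh/; trying suffixes from longest down, /h/ is the first permitted one, so coda /fz/ | onset /h/.
/e…u/ gap (V4→V5): /ftbr/ — longest licit onset from the right is /br/, leaving /ft/ as coda.
Putting it together: briz.fre.ifz.heft.bru.
Mapping each syllable to C/V: /briz/ → CCVC, /fre/ → CCV, /ifz/ → VCC, /heft/ → CVCC, /bru/ → CCV.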